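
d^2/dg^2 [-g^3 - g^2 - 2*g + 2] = -6*g - 2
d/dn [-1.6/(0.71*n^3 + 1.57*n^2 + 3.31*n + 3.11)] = (3.408*n^2 + 5.024*n + 5.296)/(0.71*n^3 + 1.57*n^2 + 3.31*n + 3.11)^2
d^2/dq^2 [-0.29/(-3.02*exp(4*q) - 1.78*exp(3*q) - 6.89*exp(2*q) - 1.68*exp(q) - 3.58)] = (0.29*(12.08*exp(3*q) + 5.34*exp(2*q) + 13.78*exp(q) + 1.68)*(24.16*exp(3*q) + 10.68*exp(2*q) + 27.56*exp(q) + 3.36)*exp(q) - (14.0128*exp(3*q) + 4.6458*exp(2*q) + 7.9924*exp(q) + 0.4872)*(3.02*exp(4*q) + 1.78*exp(3*q) + 6.89*exp(2*q) + 1.68*exp(q) + 3.58))*exp(q)/(3.02*exp(4*q) + 1.78*exp(3*q) + 6.89*exp(2*q) + 1.68*exp(q) + 3.58)^3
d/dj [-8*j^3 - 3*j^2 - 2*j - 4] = -24*j^2 - 6*j - 2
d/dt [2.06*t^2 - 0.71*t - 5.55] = 4.12*t - 0.71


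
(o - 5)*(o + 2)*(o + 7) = o^3 + 4*o^2 - 31*o - 70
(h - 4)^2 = h^2 - 8*h + 16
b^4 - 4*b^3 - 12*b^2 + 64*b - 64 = (b - 4)*(b - 2)^2*(b + 4)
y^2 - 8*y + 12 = (y - 6)*(y - 2)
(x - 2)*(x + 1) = x^2 - x - 2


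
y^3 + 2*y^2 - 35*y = y*(y - 5)*(y + 7)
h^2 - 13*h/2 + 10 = (h - 4)*(h - 5/2)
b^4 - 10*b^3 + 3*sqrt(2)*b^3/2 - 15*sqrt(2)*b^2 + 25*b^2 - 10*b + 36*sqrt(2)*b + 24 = (b - 6)*(b - 4)*(b + sqrt(2)/2)*(b + sqrt(2))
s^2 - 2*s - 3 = (s - 3)*(s + 1)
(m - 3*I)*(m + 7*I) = m^2 + 4*I*m + 21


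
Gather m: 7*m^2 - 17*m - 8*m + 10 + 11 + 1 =7*m^2 - 25*m + 22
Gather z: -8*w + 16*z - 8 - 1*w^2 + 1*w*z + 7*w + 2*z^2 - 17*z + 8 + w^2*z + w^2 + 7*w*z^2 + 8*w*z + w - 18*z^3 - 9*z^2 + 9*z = -18*z^3 + z^2*(7*w - 7) + z*(w^2 + 9*w + 8)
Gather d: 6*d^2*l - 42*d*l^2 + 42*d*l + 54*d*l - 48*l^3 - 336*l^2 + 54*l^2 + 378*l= 6*d^2*l + d*(-42*l^2 + 96*l) - 48*l^3 - 282*l^2 + 378*l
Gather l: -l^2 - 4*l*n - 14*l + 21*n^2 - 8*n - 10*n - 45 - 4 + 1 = -l^2 + l*(-4*n - 14) + 21*n^2 - 18*n - 48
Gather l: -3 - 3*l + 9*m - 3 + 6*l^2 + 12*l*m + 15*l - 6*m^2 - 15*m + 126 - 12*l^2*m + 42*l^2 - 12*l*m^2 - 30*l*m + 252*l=l^2*(48 - 12*m) + l*(-12*m^2 - 18*m + 264) - 6*m^2 - 6*m + 120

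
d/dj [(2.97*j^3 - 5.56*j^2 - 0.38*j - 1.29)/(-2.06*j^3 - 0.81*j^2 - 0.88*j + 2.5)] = (-13.8593*j^4 - 6.7928*j^3 + 18.8878*j^2 - 29.8898*j - 2.0852)/(4.2436*j^6 + 3.3372*j^5 + 4.2817*j^4 - 8.8744*j^3 - 3.2756*j^2 - 4.4*j + 6.25)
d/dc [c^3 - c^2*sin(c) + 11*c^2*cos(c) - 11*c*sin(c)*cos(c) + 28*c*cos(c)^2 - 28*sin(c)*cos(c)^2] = -11*c^2*sin(c) - c^2*cos(c) + 3*c^2 - 2*c*sin(c) - 28*c*sin(2*c) + 22*c*cos(c) - 11*c*cos(2*c) - 11*sin(2*c)/2 - 7*cos(c) + 14*cos(2*c) - 21*cos(3*c) + 14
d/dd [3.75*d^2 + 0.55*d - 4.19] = 7.5*d + 0.55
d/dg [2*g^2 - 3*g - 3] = 4*g - 3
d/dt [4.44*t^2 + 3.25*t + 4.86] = 8.88*t + 3.25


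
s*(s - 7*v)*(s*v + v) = s^3*v - 7*s^2*v^2 + s^2*v - 7*s*v^2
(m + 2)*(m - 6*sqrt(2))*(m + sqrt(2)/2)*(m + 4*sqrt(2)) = m^4 - 3*sqrt(2)*m^3/2 + 2*m^3 - 50*m^2 - 3*sqrt(2)*m^2 - 100*m - 24*sqrt(2)*m - 48*sqrt(2)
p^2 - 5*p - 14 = (p - 7)*(p + 2)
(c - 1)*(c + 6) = c^2 + 5*c - 6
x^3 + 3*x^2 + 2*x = x*(x + 1)*(x + 2)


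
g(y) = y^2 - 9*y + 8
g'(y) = 2*y - 9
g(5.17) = -11.80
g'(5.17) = 1.34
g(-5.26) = 83.01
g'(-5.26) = -19.52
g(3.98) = -11.98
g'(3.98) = -1.04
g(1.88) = -5.39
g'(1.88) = -5.24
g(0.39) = 4.64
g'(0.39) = -8.22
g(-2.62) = 38.44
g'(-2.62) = -14.24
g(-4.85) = 75.17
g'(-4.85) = -18.70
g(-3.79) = 56.47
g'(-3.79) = -16.58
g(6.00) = -10.00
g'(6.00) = 3.00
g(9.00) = 8.00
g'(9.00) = 9.00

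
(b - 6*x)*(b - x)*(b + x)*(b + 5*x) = b^4 - b^3*x - 31*b^2*x^2 + b*x^3 + 30*x^4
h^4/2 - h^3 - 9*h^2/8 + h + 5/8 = (h/2 + 1/2)*(h - 5/2)*(h - 1)*(h + 1/2)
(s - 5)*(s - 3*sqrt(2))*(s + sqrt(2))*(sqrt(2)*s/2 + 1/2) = sqrt(2)*s^4/2 - 5*sqrt(2)*s^3/2 - 3*s^3/2 - 4*sqrt(2)*s^2 + 15*s^2/2 - 3*s + 20*sqrt(2)*s + 15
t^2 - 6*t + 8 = (t - 4)*(t - 2)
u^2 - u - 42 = (u - 7)*(u + 6)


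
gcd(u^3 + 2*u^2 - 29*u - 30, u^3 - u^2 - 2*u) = u + 1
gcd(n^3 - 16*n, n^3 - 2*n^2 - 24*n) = n^2 + 4*n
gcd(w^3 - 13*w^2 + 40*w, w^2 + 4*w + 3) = 1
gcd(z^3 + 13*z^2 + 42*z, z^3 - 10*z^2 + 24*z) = z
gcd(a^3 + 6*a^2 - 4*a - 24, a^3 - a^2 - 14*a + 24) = a - 2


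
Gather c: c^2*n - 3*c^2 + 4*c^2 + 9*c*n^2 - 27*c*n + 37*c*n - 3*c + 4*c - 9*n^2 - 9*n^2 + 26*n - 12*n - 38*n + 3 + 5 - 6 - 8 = c^2*(n + 1) + c*(9*n^2 + 10*n + 1) - 18*n^2 - 24*n - 6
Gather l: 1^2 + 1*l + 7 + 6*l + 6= 7*l + 14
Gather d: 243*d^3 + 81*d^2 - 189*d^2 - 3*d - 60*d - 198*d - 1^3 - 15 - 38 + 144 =243*d^3 - 108*d^2 - 261*d + 90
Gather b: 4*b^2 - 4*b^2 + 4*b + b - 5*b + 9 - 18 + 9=0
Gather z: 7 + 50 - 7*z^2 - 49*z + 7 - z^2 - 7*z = -8*z^2 - 56*z + 64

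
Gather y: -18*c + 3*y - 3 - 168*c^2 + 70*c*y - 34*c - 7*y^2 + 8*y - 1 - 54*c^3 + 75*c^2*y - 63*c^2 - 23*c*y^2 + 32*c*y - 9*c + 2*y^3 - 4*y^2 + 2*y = -54*c^3 - 231*c^2 - 61*c + 2*y^3 + y^2*(-23*c - 11) + y*(75*c^2 + 102*c + 13) - 4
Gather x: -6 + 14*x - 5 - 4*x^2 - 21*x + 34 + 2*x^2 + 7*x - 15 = 8 - 2*x^2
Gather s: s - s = 0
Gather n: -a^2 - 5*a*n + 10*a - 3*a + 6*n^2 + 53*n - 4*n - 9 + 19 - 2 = -a^2 + 7*a + 6*n^2 + n*(49 - 5*a) + 8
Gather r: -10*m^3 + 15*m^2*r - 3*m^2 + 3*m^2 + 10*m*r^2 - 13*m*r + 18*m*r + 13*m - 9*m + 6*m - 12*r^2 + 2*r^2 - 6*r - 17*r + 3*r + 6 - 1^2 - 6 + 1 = -10*m^3 + 10*m + r^2*(10*m - 10) + r*(15*m^2 + 5*m - 20)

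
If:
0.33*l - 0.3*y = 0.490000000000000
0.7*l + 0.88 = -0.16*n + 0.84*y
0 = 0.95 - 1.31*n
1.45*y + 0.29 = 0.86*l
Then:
No Solution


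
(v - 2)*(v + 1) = v^2 - v - 2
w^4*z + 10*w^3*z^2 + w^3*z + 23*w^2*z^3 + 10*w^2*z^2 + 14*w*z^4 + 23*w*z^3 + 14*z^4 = (w + z)*(w + 2*z)*(w + 7*z)*(w*z + z)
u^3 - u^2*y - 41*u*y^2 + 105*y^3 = (u - 5*y)*(u - 3*y)*(u + 7*y)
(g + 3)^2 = g^2 + 6*g + 9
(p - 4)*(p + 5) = p^2 + p - 20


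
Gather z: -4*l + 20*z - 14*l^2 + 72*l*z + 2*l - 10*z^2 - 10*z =-14*l^2 - 2*l - 10*z^2 + z*(72*l + 10)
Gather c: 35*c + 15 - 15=35*c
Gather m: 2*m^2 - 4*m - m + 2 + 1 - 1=2*m^2 - 5*m + 2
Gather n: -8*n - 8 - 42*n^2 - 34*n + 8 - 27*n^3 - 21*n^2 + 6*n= -27*n^3 - 63*n^2 - 36*n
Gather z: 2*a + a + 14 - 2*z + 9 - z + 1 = 3*a - 3*z + 24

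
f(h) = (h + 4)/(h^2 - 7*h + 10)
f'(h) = (7 - 2*h)*(h + 4)/(h^2 - 7*h + 10)^2 + 1/(h^2 - 7*h + 10)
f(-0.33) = 0.30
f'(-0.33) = 0.26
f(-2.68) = 0.04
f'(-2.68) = 0.04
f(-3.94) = 0.00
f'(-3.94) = 0.02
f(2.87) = -3.71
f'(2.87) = 1.98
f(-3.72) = 0.01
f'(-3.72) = 0.02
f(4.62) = -8.66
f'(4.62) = -20.48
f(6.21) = 2.00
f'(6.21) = -1.94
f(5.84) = 3.05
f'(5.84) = -4.12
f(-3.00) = 0.02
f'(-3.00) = 0.03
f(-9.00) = -0.03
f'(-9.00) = 0.00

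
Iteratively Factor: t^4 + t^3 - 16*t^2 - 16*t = (t + 1)*(t^3 - 16*t) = (t + 1)*(t + 4)*(t^2 - 4*t) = (t - 4)*(t + 1)*(t + 4)*(t)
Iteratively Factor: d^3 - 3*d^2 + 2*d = (d - 1)*(d^2 - 2*d) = d*(d - 1)*(d - 2)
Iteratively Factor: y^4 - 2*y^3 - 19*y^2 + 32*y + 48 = (y + 1)*(y^3 - 3*y^2 - 16*y + 48) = (y + 1)*(y + 4)*(y^2 - 7*y + 12) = (y - 3)*(y + 1)*(y + 4)*(y - 4)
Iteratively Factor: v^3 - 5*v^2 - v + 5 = (v + 1)*(v^2 - 6*v + 5) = (v - 1)*(v + 1)*(v - 5)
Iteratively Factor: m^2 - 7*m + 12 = (m - 3)*(m - 4)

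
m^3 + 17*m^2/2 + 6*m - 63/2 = (m - 3/2)*(m + 3)*(m + 7)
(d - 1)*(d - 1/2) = d^2 - 3*d/2 + 1/2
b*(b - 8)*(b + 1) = b^3 - 7*b^2 - 8*b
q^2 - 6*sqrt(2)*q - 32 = (q - 8*sqrt(2))*(q + 2*sqrt(2))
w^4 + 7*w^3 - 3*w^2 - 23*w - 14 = (w - 2)*(w + 1)^2*(w + 7)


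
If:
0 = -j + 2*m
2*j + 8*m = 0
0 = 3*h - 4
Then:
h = 4/3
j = 0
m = 0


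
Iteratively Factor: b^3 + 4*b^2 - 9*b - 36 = (b - 3)*(b^2 + 7*b + 12) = (b - 3)*(b + 4)*(b + 3)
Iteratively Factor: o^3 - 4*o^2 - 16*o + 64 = (o - 4)*(o^2 - 16) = (o - 4)*(o + 4)*(o - 4)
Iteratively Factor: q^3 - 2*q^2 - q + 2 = (q + 1)*(q^2 - 3*q + 2) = (q - 2)*(q + 1)*(q - 1)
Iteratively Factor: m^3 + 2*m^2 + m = (m)*(m^2 + 2*m + 1) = m*(m + 1)*(m + 1)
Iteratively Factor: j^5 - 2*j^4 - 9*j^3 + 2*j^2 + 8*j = (j - 4)*(j^4 + 2*j^3 - j^2 - 2*j) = j*(j - 4)*(j^3 + 2*j^2 - j - 2) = j*(j - 4)*(j + 2)*(j^2 - 1) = j*(j - 4)*(j - 1)*(j + 2)*(j + 1)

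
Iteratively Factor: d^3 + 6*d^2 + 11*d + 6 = (d + 3)*(d^2 + 3*d + 2) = (d + 1)*(d + 3)*(d + 2)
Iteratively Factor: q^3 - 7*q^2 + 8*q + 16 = (q - 4)*(q^2 - 3*q - 4) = (q - 4)*(q + 1)*(q - 4)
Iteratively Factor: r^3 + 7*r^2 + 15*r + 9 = (r + 1)*(r^2 + 6*r + 9) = (r + 1)*(r + 3)*(r + 3)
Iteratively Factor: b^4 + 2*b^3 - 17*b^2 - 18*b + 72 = (b - 2)*(b^3 + 4*b^2 - 9*b - 36) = (b - 3)*(b - 2)*(b^2 + 7*b + 12) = (b - 3)*(b - 2)*(b + 4)*(b + 3)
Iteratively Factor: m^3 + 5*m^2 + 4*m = (m)*(m^2 + 5*m + 4) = m*(m + 1)*(m + 4)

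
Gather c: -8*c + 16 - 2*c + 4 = 20 - 10*c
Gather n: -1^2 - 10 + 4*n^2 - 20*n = 4*n^2 - 20*n - 11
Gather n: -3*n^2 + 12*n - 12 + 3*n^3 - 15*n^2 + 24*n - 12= 3*n^3 - 18*n^2 + 36*n - 24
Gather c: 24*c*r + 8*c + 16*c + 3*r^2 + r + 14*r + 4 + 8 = c*(24*r + 24) + 3*r^2 + 15*r + 12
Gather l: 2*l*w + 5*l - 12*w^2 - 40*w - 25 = l*(2*w + 5) - 12*w^2 - 40*w - 25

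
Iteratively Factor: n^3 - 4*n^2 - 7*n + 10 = (n - 1)*(n^2 - 3*n - 10) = (n - 5)*(n - 1)*(n + 2)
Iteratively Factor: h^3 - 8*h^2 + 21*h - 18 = (h - 2)*(h^2 - 6*h + 9) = (h - 3)*(h - 2)*(h - 3)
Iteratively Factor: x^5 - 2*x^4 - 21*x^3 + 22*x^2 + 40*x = (x + 1)*(x^4 - 3*x^3 - 18*x^2 + 40*x) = x*(x + 1)*(x^3 - 3*x^2 - 18*x + 40) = x*(x - 5)*(x + 1)*(x^2 + 2*x - 8) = x*(x - 5)*(x + 1)*(x + 4)*(x - 2)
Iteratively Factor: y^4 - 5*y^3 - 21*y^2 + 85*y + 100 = (y - 5)*(y^3 - 21*y - 20) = (y - 5)*(y + 1)*(y^2 - y - 20) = (y - 5)^2*(y + 1)*(y + 4)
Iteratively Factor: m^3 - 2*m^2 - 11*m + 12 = (m - 4)*(m^2 + 2*m - 3) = (m - 4)*(m + 3)*(m - 1)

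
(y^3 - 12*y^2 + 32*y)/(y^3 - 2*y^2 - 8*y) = (y - 8)/(y + 2)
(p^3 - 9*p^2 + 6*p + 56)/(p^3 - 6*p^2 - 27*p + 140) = (p + 2)/(p + 5)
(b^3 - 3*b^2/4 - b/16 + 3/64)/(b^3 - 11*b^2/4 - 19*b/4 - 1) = (b^2 - b + 3/16)/(b^2 - 3*b - 4)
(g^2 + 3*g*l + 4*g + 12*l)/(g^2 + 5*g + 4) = (g + 3*l)/(g + 1)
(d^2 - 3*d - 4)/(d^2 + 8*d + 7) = (d - 4)/(d + 7)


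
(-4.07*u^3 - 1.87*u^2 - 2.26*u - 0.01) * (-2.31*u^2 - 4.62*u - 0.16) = 9.4017*u^5 + 23.1231*u^4 + 14.5112*u^3 + 10.7635*u^2 + 0.4078*u + 0.0016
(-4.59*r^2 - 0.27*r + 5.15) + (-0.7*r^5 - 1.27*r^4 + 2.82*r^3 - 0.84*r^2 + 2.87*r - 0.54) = -0.7*r^5 - 1.27*r^4 + 2.82*r^3 - 5.43*r^2 + 2.6*r + 4.61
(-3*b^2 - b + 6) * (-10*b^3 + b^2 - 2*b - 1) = 30*b^5 + 7*b^4 - 55*b^3 + 11*b^2 - 11*b - 6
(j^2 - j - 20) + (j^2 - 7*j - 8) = 2*j^2 - 8*j - 28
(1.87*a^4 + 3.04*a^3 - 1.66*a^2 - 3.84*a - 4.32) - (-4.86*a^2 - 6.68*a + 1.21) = 1.87*a^4 + 3.04*a^3 + 3.2*a^2 + 2.84*a - 5.53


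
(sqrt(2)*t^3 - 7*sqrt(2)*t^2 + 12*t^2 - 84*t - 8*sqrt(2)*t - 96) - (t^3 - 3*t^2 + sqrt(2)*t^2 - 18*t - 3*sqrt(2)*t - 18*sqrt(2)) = -t^3 + sqrt(2)*t^3 - 8*sqrt(2)*t^2 + 15*t^2 - 66*t - 5*sqrt(2)*t - 96 + 18*sqrt(2)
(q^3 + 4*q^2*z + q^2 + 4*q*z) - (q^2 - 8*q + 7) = q^3 + 4*q^2*z + 4*q*z + 8*q - 7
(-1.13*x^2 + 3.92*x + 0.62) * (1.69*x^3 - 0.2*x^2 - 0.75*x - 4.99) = -1.9097*x^5 + 6.8508*x^4 + 1.1113*x^3 + 2.5747*x^2 - 20.0258*x - 3.0938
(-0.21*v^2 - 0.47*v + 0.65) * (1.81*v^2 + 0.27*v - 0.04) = -0.3801*v^4 - 0.9074*v^3 + 1.058*v^2 + 0.1943*v - 0.026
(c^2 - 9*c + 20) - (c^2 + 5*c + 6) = 14 - 14*c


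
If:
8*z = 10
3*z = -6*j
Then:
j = -5/8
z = 5/4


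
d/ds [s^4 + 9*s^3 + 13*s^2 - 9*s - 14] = 4*s^3 + 27*s^2 + 26*s - 9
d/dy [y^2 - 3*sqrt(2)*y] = 2*y - 3*sqrt(2)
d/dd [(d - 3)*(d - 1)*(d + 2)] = 3*d^2 - 4*d - 5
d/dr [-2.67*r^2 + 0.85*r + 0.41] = 0.85 - 5.34*r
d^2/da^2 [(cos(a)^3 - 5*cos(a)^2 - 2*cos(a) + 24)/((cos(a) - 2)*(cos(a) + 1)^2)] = (-101*(1 - cos(a)^2)^2 - 10*sin(a)^6 - 5*cos(a)^6 - 14*cos(a)^5 + 400*cos(a)^3 - 504*cos(a)^2 - 368*cos(a) + 527)/((cos(a) - 2)^3*(cos(a) + 1)^4)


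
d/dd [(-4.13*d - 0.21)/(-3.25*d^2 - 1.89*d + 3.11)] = (13.4225*d^2 + 7.8057*d - (4.13*d + 0.21)*(6.5*d + 1.89) - 12.8443)/(3.25*d^2 + 1.89*d - 3.11)^2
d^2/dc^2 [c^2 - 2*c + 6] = 2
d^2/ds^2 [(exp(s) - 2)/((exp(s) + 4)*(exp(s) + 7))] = (exp(4*s) - 19*exp(3*s) - 234*exp(2*s) - 326*exp(s) + 1400)*exp(s)/(exp(6*s) + 33*exp(5*s) + 447*exp(4*s) + 3179*exp(3*s) + 12516*exp(2*s) + 25872*exp(s) + 21952)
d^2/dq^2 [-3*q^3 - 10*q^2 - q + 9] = -18*q - 20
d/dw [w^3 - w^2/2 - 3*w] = 3*w^2 - w - 3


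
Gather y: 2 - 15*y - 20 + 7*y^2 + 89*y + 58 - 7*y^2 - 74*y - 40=0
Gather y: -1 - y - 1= -y - 2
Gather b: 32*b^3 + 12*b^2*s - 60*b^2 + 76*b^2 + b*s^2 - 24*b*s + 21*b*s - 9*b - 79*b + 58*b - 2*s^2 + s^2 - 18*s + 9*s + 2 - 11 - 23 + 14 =32*b^3 + b^2*(12*s + 16) + b*(s^2 - 3*s - 30) - s^2 - 9*s - 18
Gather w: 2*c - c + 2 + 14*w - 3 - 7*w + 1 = c + 7*w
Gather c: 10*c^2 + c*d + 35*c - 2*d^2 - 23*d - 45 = 10*c^2 + c*(d + 35) - 2*d^2 - 23*d - 45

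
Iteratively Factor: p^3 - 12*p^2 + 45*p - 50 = (p - 5)*(p^2 - 7*p + 10) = (p - 5)^2*(p - 2)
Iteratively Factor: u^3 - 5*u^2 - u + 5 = (u - 5)*(u^2 - 1) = (u - 5)*(u + 1)*(u - 1)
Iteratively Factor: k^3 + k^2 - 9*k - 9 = (k - 3)*(k^2 + 4*k + 3) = (k - 3)*(k + 3)*(k + 1)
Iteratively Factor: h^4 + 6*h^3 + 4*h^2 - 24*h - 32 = (h + 4)*(h^3 + 2*h^2 - 4*h - 8) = (h + 2)*(h + 4)*(h^2 - 4) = (h + 2)^2*(h + 4)*(h - 2)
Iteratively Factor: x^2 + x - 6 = (x + 3)*(x - 2)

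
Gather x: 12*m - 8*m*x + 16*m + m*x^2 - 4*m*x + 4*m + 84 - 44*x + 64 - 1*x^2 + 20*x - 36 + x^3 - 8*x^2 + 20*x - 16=32*m + x^3 + x^2*(m - 9) + x*(-12*m - 4) + 96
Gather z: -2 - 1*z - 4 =-z - 6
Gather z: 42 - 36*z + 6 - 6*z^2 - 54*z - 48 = -6*z^2 - 90*z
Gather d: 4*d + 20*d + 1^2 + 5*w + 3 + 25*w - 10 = 24*d + 30*w - 6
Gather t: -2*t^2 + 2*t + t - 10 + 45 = -2*t^2 + 3*t + 35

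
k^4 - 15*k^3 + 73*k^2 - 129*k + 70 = (k - 7)*(k - 5)*(k - 2)*(k - 1)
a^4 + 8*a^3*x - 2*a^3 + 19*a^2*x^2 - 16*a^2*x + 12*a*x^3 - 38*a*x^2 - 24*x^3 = (a - 2)*(a + x)*(a + 3*x)*(a + 4*x)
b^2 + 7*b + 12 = (b + 3)*(b + 4)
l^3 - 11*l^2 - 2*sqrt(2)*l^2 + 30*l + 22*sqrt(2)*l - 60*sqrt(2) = (l - 6)*(l - 5)*(l - 2*sqrt(2))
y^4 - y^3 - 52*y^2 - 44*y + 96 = (y - 8)*(y - 1)*(y + 2)*(y + 6)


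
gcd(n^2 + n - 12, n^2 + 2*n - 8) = n + 4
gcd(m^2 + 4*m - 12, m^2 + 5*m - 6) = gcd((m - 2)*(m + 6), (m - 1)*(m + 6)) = m + 6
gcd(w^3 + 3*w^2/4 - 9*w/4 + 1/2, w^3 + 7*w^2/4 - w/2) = w^2 + 7*w/4 - 1/2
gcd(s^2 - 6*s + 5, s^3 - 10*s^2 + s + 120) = s - 5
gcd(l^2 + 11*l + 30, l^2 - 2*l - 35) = l + 5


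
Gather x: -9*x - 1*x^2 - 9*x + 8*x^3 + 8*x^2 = 8*x^3 + 7*x^2 - 18*x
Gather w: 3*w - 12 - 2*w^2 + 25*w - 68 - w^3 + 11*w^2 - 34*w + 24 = -w^3 + 9*w^2 - 6*w - 56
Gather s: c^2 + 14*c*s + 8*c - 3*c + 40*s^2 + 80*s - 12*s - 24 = c^2 + 5*c + 40*s^2 + s*(14*c + 68) - 24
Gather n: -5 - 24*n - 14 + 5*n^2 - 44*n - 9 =5*n^2 - 68*n - 28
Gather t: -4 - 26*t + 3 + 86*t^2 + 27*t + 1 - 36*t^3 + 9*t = -36*t^3 + 86*t^2 + 10*t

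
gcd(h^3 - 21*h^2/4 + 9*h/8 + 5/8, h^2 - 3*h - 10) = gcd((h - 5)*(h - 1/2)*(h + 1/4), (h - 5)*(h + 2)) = h - 5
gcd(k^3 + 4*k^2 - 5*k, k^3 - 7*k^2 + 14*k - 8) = k - 1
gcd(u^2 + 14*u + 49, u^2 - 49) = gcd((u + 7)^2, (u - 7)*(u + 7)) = u + 7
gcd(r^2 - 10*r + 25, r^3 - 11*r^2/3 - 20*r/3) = r - 5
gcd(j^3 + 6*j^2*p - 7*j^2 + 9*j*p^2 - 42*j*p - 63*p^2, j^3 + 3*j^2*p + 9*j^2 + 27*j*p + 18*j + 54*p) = j + 3*p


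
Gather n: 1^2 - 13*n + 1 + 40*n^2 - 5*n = 40*n^2 - 18*n + 2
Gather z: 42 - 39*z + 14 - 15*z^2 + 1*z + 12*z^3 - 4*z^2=12*z^3 - 19*z^2 - 38*z + 56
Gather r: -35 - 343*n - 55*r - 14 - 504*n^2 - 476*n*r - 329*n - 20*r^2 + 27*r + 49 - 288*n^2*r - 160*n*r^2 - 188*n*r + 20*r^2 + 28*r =-504*n^2 - 160*n*r^2 - 672*n + r*(-288*n^2 - 664*n)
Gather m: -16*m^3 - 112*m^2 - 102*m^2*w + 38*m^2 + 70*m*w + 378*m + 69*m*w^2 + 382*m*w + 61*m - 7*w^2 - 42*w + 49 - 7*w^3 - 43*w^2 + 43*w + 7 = -16*m^3 + m^2*(-102*w - 74) + m*(69*w^2 + 452*w + 439) - 7*w^3 - 50*w^2 + w + 56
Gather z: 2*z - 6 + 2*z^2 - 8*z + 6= 2*z^2 - 6*z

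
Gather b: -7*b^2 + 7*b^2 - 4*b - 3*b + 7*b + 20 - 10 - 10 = 0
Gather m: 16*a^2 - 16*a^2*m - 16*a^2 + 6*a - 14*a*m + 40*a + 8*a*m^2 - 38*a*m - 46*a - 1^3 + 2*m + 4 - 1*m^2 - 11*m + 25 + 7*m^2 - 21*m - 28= m^2*(8*a + 6) + m*(-16*a^2 - 52*a - 30)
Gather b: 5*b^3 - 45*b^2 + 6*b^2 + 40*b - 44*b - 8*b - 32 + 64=5*b^3 - 39*b^2 - 12*b + 32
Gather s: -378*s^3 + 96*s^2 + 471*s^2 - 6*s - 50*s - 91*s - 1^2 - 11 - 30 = -378*s^3 + 567*s^2 - 147*s - 42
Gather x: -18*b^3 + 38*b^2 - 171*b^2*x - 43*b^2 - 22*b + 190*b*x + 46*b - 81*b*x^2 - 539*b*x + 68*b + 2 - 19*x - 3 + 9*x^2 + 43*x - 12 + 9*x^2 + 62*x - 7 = -18*b^3 - 5*b^2 + 92*b + x^2*(18 - 81*b) + x*(-171*b^2 - 349*b + 86) - 20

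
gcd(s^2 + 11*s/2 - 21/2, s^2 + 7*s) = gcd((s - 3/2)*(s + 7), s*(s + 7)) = s + 7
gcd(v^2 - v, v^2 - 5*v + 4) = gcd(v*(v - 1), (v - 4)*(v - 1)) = v - 1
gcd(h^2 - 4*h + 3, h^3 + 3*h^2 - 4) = h - 1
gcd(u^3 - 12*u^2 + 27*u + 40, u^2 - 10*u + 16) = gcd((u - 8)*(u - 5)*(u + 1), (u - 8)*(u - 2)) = u - 8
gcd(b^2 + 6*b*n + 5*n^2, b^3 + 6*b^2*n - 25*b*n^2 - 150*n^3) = b + 5*n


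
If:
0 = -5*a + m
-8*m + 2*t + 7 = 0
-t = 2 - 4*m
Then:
No Solution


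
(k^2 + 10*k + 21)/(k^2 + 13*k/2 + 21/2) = 2*(k + 7)/(2*k + 7)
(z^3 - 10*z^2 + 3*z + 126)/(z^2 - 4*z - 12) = (z^2 - 4*z - 21)/(z + 2)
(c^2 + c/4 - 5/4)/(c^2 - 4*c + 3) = (c + 5/4)/(c - 3)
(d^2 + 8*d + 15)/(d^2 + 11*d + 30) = (d + 3)/(d + 6)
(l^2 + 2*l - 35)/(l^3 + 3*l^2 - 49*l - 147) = (l - 5)/(l^2 - 4*l - 21)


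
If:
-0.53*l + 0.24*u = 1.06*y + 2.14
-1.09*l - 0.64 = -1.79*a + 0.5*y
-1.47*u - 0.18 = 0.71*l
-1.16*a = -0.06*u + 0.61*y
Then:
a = 3.72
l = 8.96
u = -4.45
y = -7.51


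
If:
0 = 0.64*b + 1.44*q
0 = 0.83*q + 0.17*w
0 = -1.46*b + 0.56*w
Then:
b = 0.00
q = 0.00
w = 0.00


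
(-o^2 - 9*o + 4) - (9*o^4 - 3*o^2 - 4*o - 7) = -9*o^4 + 2*o^2 - 5*o + 11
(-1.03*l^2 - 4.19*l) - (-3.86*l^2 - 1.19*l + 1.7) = 2.83*l^2 - 3.0*l - 1.7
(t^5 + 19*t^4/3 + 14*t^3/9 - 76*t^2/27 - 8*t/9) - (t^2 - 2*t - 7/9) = t^5 + 19*t^4/3 + 14*t^3/9 - 103*t^2/27 + 10*t/9 + 7/9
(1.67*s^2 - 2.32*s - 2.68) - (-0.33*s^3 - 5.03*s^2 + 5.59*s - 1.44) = 0.33*s^3 + 6.7*s^2 - 7.91*s - 1.24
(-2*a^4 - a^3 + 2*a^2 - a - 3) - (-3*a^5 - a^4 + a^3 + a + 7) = 3*a^5 - a^4 - 2*a^3 + 2*a^2 - 2*a - 10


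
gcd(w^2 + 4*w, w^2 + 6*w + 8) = w + 4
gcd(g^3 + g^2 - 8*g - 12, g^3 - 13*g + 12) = g - 3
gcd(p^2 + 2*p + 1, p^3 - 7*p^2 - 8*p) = p + 1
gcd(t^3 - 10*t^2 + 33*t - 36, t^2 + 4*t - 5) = 1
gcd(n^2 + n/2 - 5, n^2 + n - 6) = n - 2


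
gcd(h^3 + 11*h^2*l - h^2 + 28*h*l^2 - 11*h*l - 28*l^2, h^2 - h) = h - 1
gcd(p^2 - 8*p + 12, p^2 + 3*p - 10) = p - 2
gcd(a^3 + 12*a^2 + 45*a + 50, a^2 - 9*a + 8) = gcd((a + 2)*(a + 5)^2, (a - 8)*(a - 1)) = 1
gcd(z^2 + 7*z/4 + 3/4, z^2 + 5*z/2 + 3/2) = z + 1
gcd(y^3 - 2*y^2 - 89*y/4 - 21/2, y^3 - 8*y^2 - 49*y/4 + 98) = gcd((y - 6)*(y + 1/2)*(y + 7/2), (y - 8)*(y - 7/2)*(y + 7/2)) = y + 7/2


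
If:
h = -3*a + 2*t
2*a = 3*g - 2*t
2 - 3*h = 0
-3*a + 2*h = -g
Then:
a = 7/6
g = 13/6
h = 2/3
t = 25/12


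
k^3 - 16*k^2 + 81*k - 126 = (k - 7)*(k - 6)*(k - 3)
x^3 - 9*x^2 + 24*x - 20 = (x - 5)*(x - 2)^2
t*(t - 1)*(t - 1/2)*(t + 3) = t^4 + 3*t^3/2 - 4*t^2 + 3*t/2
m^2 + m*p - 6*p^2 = (m - 2*p)*(m + 3*p)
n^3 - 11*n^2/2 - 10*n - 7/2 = (n - 7)*(n + 1/2)*(n + 1)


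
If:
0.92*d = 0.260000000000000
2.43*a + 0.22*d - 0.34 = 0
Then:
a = 0.11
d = 0.28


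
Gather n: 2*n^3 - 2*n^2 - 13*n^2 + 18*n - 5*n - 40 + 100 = 2*n^3 - 15*n^2 + 13*n + 60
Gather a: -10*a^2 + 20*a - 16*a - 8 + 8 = -10*a^2 + 4*a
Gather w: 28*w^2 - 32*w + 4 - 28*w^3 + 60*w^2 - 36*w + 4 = -28*w^3 + 88*w^2 - 68*w + 8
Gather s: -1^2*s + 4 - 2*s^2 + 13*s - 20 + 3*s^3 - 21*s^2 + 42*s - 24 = 3*s^3 - 23*s^2 + 54*s - 40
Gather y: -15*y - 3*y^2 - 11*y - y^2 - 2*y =-4*y^2 - 28*y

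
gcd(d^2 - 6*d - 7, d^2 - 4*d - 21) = d - 7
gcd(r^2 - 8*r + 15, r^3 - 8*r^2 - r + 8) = 1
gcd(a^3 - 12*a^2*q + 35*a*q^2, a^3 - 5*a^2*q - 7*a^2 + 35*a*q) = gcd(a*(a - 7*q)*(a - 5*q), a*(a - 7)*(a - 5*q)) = -a^2 + 5*a*q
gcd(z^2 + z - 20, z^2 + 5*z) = z + 5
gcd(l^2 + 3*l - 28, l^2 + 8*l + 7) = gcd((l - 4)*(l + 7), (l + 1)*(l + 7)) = l + 7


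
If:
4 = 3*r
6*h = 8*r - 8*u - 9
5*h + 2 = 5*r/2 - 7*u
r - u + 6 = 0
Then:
No Solution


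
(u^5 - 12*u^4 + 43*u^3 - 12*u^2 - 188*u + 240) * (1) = u^5 - 12*u^4 + 43*u^3 - 12*u^2 - 188*u + 240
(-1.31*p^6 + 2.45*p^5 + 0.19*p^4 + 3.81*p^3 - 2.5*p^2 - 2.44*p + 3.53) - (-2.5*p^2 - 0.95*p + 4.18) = -1.31*p^6 + 2.45*p^5 + 0.19*p^4 + 3.81*p^3 - 1.49*p - 0.65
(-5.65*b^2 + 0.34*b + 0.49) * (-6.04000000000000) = 34.126*b^2 - 2.0536*b - 2.9596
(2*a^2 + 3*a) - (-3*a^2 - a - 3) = 5*a^2 + 4*a + 3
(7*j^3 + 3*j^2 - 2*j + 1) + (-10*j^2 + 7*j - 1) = 7*j^3 - 7*j^2 + 5*j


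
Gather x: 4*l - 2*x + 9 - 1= 4*l - 2*x + 8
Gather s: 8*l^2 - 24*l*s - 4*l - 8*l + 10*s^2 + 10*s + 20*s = 8*l^2 - 12*l + 10*s^2 + s*(30 - 24*l)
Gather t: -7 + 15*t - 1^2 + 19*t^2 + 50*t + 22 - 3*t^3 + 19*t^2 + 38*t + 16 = -3*t^3 + 38*t^2 + 103*t + 30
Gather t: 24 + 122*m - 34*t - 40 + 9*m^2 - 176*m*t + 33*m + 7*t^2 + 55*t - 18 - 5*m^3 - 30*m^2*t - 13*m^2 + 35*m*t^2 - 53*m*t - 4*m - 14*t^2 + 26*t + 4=-5*m^3 - 4*m^2 + 151*m + t^2*(35*m - 7) + t*(-30*m^2 - 229*m + 47) - 30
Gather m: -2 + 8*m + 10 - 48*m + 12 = 20 - 40*m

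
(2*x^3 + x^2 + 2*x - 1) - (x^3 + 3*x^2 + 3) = x^3 - 2*x^2 + 2*x - 4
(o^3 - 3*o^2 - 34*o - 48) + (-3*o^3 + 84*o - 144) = -2*o^3 - 3*o^2 + 50*o - 192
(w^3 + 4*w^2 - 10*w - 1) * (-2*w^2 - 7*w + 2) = -2*w^5 - 15*w^4 - 6*w^3 + 80*w^2 - 13*w - 2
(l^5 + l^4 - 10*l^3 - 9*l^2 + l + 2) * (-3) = -3*l^5 - 3*l^4 + 30*l^3 + 27*l^2 - 3*l - 6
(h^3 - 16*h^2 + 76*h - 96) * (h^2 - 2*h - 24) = h^5 - 18*h^4 + 84*h^3 + 136*h^2 - 1632*h + 2304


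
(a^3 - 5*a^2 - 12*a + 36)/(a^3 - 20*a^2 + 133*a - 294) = (a^2 + a - 6)/(a^2 - 14*a + 49)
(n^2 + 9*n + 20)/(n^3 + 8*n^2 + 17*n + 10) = (n + 4)/(n^2 + 3*n + 2)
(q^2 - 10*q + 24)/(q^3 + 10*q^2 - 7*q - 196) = (q - 6)/(q^2 + 14*q + 49)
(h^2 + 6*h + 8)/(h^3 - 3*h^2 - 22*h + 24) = (h + 2)/(h^2 - 7*h + 6)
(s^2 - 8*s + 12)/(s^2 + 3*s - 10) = (s - 6)/(s + 5)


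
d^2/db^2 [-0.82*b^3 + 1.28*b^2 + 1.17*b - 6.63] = 2.56 - 4.92*b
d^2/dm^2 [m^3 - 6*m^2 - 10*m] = 6*m - 12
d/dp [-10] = 0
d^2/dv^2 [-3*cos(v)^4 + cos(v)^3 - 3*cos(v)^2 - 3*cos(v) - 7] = 48*sin(v)^4 + 9*sin(v)^2*cos(v) - 72*sin(v)^2 + 18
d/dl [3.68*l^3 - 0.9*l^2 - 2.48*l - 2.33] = 11.04*l^2 - 1.8*l - 2.48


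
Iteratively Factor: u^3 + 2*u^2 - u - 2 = (u + 2)*(u^2 - 1) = (u - 1)*(u + 2)*(u + 1)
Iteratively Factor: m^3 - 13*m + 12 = (m - 1)*(m^2 + m - 12) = (m - 3)*(m - 1)*(m + 4)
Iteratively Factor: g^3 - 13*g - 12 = (g + 1)*(g^2 - g - 12) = (g - 4)*(g + 1)*(g + 3)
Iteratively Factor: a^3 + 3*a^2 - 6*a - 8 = (a - 2)*(a^2 + 5*a + 4) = (a - 2)*(a + 1)*(a + 4)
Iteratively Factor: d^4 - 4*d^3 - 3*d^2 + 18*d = (d - 3)*(d^3 - d^2 - 6*d) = d*(d - 3)*(d^2 - d - 6) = d*(d - 3)^2*(d + 2)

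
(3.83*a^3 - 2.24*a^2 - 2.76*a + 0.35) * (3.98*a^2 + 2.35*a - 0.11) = 15.2434*a^5 + 0.0853000000000002*a^4 - 16.6701*a^3 - 4.8466*a^2 + 1.1261*a - 0.0385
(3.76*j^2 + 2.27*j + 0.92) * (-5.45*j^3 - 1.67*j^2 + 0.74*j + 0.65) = -20.492*j^5 - 18.6507*j^4 - 6.0225*j^3 + 2.5874*j^2 + 2.1563*j + 0.598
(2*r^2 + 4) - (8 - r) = 2*r^2 + r - 4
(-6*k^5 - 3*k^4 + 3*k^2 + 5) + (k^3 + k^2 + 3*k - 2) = -6*k^5 - 3*k^4 + k^3 + 4*k^2 + 3*k + 3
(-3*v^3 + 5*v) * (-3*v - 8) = 9*v^4 + 24*v^3 - 15*v^2 - 40*v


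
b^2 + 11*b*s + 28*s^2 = (b + 4*s)*(b + 7*s)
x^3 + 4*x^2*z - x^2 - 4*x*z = x*(x - 1)*(x + 4*z)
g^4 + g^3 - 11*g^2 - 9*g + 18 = (g - 3)*(g - 1)*(g + 2)*(g + 3)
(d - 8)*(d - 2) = d^2 - 10*d + 16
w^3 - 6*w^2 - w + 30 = (w - 5)*(w - 3)*(w + 2)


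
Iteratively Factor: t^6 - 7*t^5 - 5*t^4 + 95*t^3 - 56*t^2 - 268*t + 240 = (t - 5)*(t^5 - 2*t^4 - 15*t^3 + 20*t^2 + 44*t - 48) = (t - 5)*(t - 1)*(t^4 - t^3 - 16*t^2 + 4*t + 48) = (t - 5)*(t - 4)*(t - 1)*(t^3 + 3*t^2 - 4*t - 12) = (t - 5)*(t - 4)*(t - 1)*(t + 2)*(t^2 + t - 6) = (t - 5)*(t - 4)*(t - 2)*(t - 1)*(t + 2)*(t + 3)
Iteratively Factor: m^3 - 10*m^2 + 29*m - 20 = (m - 5)*(m^2 - 5*m + 4) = (m - 5)*(m - 4)*(m - 1)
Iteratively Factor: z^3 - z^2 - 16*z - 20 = (z + 2)*(z^2 - 3*z - 10) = (z - 5)*(z + 2)*(z + 2)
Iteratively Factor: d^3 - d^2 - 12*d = (d + 3)*(d^2 - 4*d) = (d - 4)*(d + 3)*(d)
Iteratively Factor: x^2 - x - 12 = (x + 3)*(x - 4)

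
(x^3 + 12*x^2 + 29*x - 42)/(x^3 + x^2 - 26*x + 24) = (x + 7)/(x - 4)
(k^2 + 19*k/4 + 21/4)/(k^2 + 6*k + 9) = (k + 7/4)/(k + 3)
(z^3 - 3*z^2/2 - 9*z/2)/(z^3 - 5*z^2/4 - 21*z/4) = 2*(2*z + 3)/(4*z + 7)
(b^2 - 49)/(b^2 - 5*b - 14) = (b + 7)/(b + 2)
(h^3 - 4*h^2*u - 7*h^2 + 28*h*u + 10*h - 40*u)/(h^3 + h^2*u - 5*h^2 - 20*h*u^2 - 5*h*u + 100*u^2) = (h - 2)/(h + 5*u)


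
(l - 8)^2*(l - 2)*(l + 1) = l^4 - 17*l^3 + 78*l^2 - 32*l - 128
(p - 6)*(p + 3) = p^2 - 3*p - 18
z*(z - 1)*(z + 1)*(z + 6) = z^4 + 6*z^3 - z^2 - 6*z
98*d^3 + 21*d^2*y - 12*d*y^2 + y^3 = (-7*d + y)^2*(2*d + y)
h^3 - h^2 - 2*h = h*(h - 2)*(h + 1)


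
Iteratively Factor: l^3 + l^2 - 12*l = (l)*(l^2 + l - 12) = l*(l + 4)*(l - 3)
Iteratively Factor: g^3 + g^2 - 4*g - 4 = (g - 2)*(g^2 + 3*g + 2) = (g - 2)*(g + 2)*(g + 1)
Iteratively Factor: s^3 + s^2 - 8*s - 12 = (s + 2)*(s^2 - s - 6) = (s - 3)*(s + 2)*(s + 2)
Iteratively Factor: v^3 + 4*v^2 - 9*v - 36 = (v + 3)*(v^2 + v - 12) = (v + 3)*(v + 4)*(v - 3)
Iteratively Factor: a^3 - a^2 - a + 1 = (a + 1)*(a^2 - 2*a + 1) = (a - 1)*(a + 1)*(a - 1)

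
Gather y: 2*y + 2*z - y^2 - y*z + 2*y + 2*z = -y^2 + y*(4 - z) + 4*z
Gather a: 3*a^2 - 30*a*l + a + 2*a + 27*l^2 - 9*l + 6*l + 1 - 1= 3*a^2 + a*(3 - 30*l) + 27*l^2 - 3*l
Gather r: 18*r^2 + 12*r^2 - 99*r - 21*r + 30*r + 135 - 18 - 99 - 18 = 30*r^2 - 90*r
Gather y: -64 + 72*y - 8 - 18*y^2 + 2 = -18*y^2 + 72*y - 70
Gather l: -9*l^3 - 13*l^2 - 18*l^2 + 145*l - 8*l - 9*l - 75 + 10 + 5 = -9*l^3 - 31*l^2 + 128*l - 60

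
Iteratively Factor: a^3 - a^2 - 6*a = (a + 2)*(a^2 - 3*a) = a*(a + 2)*(a - 3)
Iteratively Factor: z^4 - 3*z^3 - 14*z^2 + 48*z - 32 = (z - 1)*(z^3 - 2*z^2 - 16*z + 32) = (z - 4)*(z - 1)*(z^2 + 2*z - 8) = (z - 4)*(z - 2)*(z - 1)*(z + 4)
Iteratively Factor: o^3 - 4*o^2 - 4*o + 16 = (o + 2)*(o^2 - 6*o + 8) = (o - 2)*(o + 2)*(o - 4)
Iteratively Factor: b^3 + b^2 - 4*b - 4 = (b + 2)*(b^2 - b - 2) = (b + 1)*(b + 2)*(b - 2)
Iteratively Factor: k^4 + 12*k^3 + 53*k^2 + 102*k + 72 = (k + 4)*(k^3 + 8*k^2 + 21*k + 18) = (k + 3)*(k + 4)*(k^2 + 5*k + 6) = (k + 2)*(k + 3)*(k + 4)*(k + 3)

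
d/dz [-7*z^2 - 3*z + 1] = -14*z - 3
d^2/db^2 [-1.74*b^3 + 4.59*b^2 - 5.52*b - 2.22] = 9.18 - 10.44*b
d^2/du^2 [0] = 0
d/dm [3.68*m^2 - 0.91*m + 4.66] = 7.36*m - 0.91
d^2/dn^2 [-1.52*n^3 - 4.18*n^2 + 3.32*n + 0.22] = -9.12*n - 8.36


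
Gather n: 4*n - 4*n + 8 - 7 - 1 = 0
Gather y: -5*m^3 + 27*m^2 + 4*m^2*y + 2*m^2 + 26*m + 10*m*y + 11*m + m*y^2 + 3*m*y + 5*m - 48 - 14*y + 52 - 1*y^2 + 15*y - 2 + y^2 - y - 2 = -5*m^3 + 29*m^2 + m*y^2 + 42*m + y*(4*m^2 + 13*m)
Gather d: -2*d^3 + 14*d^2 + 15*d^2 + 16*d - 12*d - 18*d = -2*d^3 + 29*d^2 - 14*d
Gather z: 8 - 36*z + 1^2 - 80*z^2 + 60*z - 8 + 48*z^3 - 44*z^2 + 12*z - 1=48*z^3 - 124*z^2 + 36*z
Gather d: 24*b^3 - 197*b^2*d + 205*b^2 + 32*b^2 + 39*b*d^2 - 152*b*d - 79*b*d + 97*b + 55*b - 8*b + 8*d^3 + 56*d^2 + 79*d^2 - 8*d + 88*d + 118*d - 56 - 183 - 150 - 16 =24*b^3 + 237*b^2 + 144*b + 8*d^3 + d^2*(39*b + 135) + d*(-197*b^2 - 231*b + 198) - 405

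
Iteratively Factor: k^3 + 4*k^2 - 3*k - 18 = (k - 2)*(k^2 + 6*k + 9) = (k - 2)*(k + 3)*(k + 3)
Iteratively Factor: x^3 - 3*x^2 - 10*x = (x - 5)*(x^2 + 2*x) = x*(x - 5)*(x + 2)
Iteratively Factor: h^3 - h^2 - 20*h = (h - 5)*(h^2 + 4*h) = h*(h - 5)*(h + 4)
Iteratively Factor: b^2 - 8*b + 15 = (b - 5)*(b - 3)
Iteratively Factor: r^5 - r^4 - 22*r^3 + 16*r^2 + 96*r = (r + 4)*(r^4 - 5*r^3 - 2*r^2 + 24*r) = (r - 3)*(r + 4)*(r^3 - 2*r^2 - 8*r) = (r - 4)*(r - 3)*(r + 4)*(r^2 + 2*r) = r*(r - 4)*(r - 3)*(r + 4)*(r + 2)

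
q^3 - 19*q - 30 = (q - 5)*(q + 2)*(q + 3)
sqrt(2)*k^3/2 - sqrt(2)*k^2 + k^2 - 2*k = k*(k - 2)*(sqrt(2)*k/2 + 1)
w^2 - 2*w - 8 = (w - 4)*(w + 2)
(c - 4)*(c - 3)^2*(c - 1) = c^4 - 11*c^3 + 43*c^2 - 69*c + 36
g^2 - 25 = (g - 5)*(g + 5)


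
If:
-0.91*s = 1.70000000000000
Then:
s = -1.87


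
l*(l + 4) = l^2 + 4*l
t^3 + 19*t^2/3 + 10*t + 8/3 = (t + 1/3)*(t + 2)*(t + 4)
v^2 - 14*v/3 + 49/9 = (v - 7/3)^2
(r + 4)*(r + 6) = r^2 + 10*r + 24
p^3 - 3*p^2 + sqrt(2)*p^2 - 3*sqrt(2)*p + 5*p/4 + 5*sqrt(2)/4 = (p - 5/2)*(p - 1/2)*(p + sqrt(2))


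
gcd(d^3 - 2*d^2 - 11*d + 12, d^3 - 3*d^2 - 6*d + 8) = d^2 - 5*d + 4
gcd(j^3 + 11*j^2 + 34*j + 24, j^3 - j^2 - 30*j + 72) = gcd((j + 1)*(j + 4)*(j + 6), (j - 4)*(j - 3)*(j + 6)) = j + 6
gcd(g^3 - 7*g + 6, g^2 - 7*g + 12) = 1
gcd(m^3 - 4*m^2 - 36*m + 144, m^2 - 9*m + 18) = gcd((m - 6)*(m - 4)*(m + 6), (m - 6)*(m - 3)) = m - 6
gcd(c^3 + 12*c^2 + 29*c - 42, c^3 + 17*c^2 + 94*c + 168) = c^2 + 13*c + 42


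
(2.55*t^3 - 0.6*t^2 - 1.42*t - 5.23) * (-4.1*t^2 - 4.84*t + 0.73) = -10.455*t^5 - 9.882*t^4 + 10.5875*t^3 + 27.8778*t^2 + 24.2766*t - 3.8179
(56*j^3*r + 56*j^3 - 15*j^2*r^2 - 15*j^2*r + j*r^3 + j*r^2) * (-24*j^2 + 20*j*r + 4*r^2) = -1344*j^5*r - 1344*j^5 + 1480*j^4*r^2 + 1480*j^4*r - 100*j^3*r^3 - 100*j^3*r^2 - 40*j^2*r^4 - 40*j^2*r^3 + 4*j*r^5 + 4*j*r^4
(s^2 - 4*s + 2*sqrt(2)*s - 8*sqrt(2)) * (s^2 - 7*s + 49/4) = s^4 - 11*s^3 + 2*sqrt(2)*s^3 - 22*sqrt(2)*s^2 + 161*s^2/4 - 49*s + 161*sqrt(2)*s/2 - 98*sqrt(2)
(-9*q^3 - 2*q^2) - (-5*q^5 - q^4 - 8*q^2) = 5*q^5 + q^4 - 9*q^3 + 6*q^2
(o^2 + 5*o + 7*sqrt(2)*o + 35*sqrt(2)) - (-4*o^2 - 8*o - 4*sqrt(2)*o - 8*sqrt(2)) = 5*o^2 + 13*o + 11*sqrt(2)*o + 43*sqrt(2)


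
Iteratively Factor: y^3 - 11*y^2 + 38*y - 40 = (y - 5)*(y^2 - 6*y + 8) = (y - 5)*(y - 4)*(y - 2)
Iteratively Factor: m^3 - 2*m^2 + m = (m - 1)*(m^2 - m) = (m - 1)^2*(m)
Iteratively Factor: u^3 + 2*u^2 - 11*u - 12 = (u + 4)*(u^2 - 2*u - 3) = (u - 3)*(u + 4)*(u + 1)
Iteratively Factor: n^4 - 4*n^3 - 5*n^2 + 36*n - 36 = (n - 2)*(n^3 - 2*n^2 - 9*n + 18) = (n - 2)^2*(n^2 - 9) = (n - 2)^2*(n + 3)*(n - 3)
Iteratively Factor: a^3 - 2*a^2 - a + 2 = (a - 2)*(a^2 - 1) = (a - 2)*(a - 1)*(a + 1)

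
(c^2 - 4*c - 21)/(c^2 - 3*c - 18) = (c - 7)/(c - 6)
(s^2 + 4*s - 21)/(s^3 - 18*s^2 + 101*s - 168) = (s + 7)/(s^2 - 15*s + 56)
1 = 1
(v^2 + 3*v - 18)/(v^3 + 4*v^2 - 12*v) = (v - 3)/(v*(v - 2))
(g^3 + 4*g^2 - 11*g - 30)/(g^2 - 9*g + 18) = (g^2 + 7*g + 10)/(g - 6)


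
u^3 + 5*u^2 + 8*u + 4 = (u + 1)*(u + 2)^2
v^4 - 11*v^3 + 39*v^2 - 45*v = v*(v - 5)*(v - 3)^2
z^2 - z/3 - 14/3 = (z - 7/3)*(z + 2)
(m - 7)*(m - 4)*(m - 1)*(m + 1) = m^4 - 11*m^3 + 27*m^2 + 11*m - 28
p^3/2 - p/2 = p*(p/2 + 1/2)*(p - 1)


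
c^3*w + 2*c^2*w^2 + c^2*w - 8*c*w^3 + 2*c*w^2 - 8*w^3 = (c - 2*w)*(c + 4*w)*(c*w + w)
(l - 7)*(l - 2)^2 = l^3 - 11*l^2 + 32*l - 28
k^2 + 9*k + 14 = (k + 2)*(k + 7)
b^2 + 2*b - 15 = (b - 3)*(b + 5)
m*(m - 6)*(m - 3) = m^3 - 9*m^2 + 18*m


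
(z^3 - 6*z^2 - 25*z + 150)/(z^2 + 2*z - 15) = (z^2 - 11*z + 30)/(z - 3)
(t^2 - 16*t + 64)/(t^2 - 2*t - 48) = (t - 8)/(t + 6)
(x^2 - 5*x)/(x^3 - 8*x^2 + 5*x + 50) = x/(x^2 - 3*x - 10)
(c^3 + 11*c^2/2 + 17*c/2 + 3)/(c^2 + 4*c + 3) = (c^2 + 5*c/2 + 1)/(c + 1)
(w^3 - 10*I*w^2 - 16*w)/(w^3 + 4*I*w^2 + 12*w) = (w - 8*I)/(w + 6*I)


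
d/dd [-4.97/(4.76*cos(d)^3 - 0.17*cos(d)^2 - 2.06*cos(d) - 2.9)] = (-70.9716*cos(d)^2 + 1.6898*cos(d) + 10.2382)*sin(d)/(-4.76*cos(d)^3 + 0.17*cos(d)^2 + 2.06*cos(d) + 2.9)^2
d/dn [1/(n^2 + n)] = (-2*n - 1)/(n^2*(n + 1)^2)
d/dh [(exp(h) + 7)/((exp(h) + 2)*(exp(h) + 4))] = (-exp(2*h) - 14*exp(h) - 34)*exp(h)/(exp(4*h) + 12*exp(3*h) + 52*exp(2*h) + 96*exp(h) + 64)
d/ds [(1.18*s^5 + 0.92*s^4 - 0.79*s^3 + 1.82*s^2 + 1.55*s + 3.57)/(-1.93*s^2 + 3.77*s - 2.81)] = (-6.8322*s^6 + 14.2432*s^5 - 4.64909999999999*s^4 - 16.2974*s^3 + 16.5126*s^2 + 3.5518*s - 17.8144)/(3.7249*s^4 - 14.5522*s^3 + 25.0595*s^2 - 21.1874*s + 7.8961)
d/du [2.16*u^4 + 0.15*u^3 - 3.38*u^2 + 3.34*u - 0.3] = 8.64*u^3 + 0.45*u^2 - 6.76*u + 3.34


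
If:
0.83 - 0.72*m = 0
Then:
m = 1.15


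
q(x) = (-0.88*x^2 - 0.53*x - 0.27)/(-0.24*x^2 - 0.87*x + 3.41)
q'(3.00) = -7.94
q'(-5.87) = 915.19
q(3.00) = 7.19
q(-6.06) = 223.44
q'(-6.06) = 3388.18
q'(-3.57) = 2.34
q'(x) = (-1.76*x - 0.53)/(-0.24*x^2 - 0.87*x + 3.41) + (0.48*x + 0.87)*(-0.88*x^2 - 0.53*x - 0.27)/(-0.24*x^2 - 0.87*x + 3.41)^2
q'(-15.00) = 0.17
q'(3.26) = -3.90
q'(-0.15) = -0.09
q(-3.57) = -2.77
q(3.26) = 5.74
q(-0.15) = -0.06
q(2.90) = 8.14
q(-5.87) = -111.15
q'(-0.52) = 0.09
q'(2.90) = -11.29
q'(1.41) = -3.24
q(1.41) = -1.62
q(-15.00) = 5.07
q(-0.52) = -0.06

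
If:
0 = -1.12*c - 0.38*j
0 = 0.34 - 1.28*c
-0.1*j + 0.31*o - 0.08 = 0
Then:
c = 0.27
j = -0.78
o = 0.01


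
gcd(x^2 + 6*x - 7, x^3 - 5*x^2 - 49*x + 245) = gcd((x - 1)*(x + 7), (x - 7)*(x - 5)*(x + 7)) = x + 7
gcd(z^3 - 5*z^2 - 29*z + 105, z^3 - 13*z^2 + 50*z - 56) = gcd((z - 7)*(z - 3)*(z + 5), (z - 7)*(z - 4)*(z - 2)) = z - 7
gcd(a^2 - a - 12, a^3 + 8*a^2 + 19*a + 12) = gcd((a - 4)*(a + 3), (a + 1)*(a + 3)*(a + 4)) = a + 3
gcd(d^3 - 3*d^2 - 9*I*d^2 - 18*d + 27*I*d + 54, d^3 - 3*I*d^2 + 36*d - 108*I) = d^2 - 9*I*d - 18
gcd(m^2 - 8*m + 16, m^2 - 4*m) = m - 4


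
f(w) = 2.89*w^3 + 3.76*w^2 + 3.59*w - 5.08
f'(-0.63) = 2.29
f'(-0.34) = 2.04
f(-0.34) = -5.98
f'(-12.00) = 1161.83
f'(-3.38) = 77.22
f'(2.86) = 96.01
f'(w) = 8.67*w^2 + 7.52*w + 3.59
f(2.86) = 103.55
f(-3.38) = -85.85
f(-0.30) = -5.90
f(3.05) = 122.84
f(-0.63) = -6.57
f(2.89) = 106.46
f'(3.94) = 167.81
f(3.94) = 244.19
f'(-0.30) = 2.11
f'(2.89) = 97.74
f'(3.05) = 107.18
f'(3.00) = 104.18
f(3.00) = 117.56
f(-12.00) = -4500.64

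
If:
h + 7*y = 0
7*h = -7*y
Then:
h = 0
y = 0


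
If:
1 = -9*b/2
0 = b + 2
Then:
No Solution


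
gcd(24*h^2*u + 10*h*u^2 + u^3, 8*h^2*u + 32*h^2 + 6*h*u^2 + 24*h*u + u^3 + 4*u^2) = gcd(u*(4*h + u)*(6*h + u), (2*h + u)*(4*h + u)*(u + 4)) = 4*h + u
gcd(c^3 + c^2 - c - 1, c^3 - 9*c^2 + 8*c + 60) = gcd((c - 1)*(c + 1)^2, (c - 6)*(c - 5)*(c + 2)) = 1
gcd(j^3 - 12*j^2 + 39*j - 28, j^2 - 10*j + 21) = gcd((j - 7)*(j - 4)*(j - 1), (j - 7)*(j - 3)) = j - 7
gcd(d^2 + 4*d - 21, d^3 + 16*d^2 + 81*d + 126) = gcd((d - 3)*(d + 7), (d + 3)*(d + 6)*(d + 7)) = d + 7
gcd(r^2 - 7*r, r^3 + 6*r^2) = r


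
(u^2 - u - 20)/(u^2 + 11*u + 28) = (u - 5)/(u + 7)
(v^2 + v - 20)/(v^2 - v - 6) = (-v^2 - v + 20)/(-v^2 + v + 6)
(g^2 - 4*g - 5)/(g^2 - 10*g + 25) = (g + 1)/(g - 5)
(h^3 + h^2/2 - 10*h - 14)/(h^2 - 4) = (h^2 - 3*h/2 - 7)/(h - 2)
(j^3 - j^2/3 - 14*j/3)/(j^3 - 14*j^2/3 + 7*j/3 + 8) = j*(3*j^2 - j - 14)/(3*j^3 - 14*j^2 + 7*j + 24)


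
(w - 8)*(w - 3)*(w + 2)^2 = w^4 - 7*w^3 - 16*w^2 + 52*w + 96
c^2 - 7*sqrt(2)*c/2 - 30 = (c - 6*sqrt(2))*(c + 5*sqrt(2)/2)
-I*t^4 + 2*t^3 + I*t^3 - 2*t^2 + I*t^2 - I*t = t*(t + I)^2*(-I*t + I)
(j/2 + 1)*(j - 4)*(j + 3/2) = j^3/2 - j^2/4 - 11*j/2 - 6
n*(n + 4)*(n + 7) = n^3 + 11*n^2 + 28*n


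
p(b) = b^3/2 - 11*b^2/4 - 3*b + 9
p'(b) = 3*b^2/2 - 11*b/2 - 3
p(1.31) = 1.47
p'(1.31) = -7.63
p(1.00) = 3.75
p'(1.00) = -7.00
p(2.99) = -11.19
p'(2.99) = -6.03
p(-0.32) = 9.66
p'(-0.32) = -1.09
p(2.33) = -6.59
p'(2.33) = -7.67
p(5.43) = -8.32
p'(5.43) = 11.36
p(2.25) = -5.98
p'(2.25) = -7.78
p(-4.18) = -63.03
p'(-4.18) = 46.20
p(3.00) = -11.25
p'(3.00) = -6.00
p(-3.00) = -20.25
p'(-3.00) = 27.00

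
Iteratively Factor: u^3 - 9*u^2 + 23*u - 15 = (u - 3)*(u^2 - 6*u + 5) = (u - 3)*(u - 1)*(u - 5)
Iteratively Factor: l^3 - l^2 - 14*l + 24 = (l - 2)*(l^2 + l - 12) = (l - 2)*(l + 4)*(l - 3)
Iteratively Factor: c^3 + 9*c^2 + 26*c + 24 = (c + 4)*(c^2 + 5*c + 6) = (c + 2)*(c + 4)*(c + 3)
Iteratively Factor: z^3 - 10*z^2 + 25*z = (z - 5)*(z^2 - 5*z) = (z - 5)^2*(z)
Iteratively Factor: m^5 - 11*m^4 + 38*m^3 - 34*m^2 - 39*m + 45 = (m - 3)*(m^4 - 8*m^3 + 14*m^2 + 8*m - 15) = (m - 3)*(m + 1)*(m^3 - 9*m^2 + 23*m - 15) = (m - 3)*(m - 1)*(m + 1)*(m^2 - 8*m + 15) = (m - 5)*(m - 3)*(m - 1)*(m + 1)*(m - 3)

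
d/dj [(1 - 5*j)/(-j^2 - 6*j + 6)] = (-5*j^2 + 2*j - 24)/(j^4 + 12*j^3 + 24*j^2 - 72*j + 36)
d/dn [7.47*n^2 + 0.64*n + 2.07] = 14.94*n + 0.64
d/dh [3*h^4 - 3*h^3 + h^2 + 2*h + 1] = 12*h^3 - 9*h^2 + 2*h + 2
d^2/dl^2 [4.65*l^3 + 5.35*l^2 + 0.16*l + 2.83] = 27.9*l + 10.7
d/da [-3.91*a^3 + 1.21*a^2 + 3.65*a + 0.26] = -11.73*a^2 + 2.42*a + 3.65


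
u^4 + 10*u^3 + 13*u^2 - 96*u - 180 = (u - 3)*(u + 2)*(u + 5)*(u + 6)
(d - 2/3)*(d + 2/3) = d^2 - 4/9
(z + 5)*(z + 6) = z^2 + 11*z + 30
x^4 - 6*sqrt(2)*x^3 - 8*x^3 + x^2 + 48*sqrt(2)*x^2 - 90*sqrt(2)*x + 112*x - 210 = (x - 5)*(x - 3)*(x - 7*sqrt(2))*(x + sqrt(2))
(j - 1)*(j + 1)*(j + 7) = j^3 + 7*j^2 - j - 7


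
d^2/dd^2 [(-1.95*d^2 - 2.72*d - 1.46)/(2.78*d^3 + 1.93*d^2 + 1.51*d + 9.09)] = (-30.1407600000001*d^6 - 126.127488*d^5 - 173.850636*d^4 + 578.479062*d^3 + 960.677766*d^2 + 482.150868*d - 203.010982)/(21.484952*d^9 + 44.747436*d^8 + 66.075318*d^7 + 266.553049*d^6 + 328.518747*d^5 + 343.727814*d^4 + 851.507227*d^3 + 540.595026*d^2 + 374.305293*d + 751.089429)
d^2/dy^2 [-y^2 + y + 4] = -2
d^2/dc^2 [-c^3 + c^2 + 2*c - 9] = 2 - 6*c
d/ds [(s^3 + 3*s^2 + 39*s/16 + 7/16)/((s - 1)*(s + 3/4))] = (32*s^4 - 16*s^3 - 174*s^2 - 172*s - 55)/(2*(16*s^4 - 8*s^3 - 23*s^2 + 6*s + 9))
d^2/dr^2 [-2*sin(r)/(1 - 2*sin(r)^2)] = 2*(-4*sin(r)^4 - 4*sin(r)^2 + 11)*sin(r)/(2*sin(r)^2 - 1)^3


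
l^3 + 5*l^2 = l^2*(l + 5)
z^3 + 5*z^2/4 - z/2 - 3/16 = (z - 1/2)*(z + 1/4)*(z + 3/2)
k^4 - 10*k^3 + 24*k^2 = k^2*(k - 6)*(k - 4)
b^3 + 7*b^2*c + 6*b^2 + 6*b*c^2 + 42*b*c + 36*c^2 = (b + 6)*(b + c)*(b + 6*c)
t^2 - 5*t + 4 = (t - 4)*(t - 1)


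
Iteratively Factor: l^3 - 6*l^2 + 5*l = (l - 5)*(l^2 - l) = l*(l - 5)*(l - 1)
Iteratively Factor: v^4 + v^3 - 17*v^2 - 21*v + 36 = (v + 3)*(v^3 - 2*v^2 - 11*v + 12) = (v - 1)*(v + 3)*(v^2 - v - 12) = (v - 1)*(v + 3)^2*(v - 4)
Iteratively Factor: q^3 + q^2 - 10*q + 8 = (q - 2)*(q^2 + 3*q - 4) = (q - 2)*(q - 1)*(q + 4)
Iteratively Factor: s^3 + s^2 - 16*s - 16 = (s - 4)*(s^2 + 5*s + 4) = (s - 4)*(s + 1)*(s + 4)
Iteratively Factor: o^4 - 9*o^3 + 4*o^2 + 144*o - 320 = (o + 4)*(o^3 - 13*o^2 + 56*o - 80) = (o - 5)*(o + 4)*(o^2 - 8*o + 16) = (o - 5)*(o - 4)*(o + 4)*(o - 4)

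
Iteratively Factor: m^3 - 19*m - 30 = (m + 3)*(m^2 - 3*m - 10) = (m - 5)*(m + 3)*(m + 2)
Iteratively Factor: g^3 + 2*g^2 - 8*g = (g + 4)*(g^2 - 2*g) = g*(g + 4)*(g - 2)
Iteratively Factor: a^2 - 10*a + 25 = (a - 5)*(a - 5)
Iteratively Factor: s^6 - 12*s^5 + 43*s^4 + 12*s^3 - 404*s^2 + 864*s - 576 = (s - 3)*(s^5 - 9*s^4 + 16*s^3 + 60*s^2 - 224*s + 192) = (s - 3)*(s - 2)*(s^4 - 7*s^3 + 2*s^2 + 64*s - 96) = (s - 4)*(s - 3)*(s - 2)*(s^3 - 3*s^2 - 10*s + 24) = (s - 4)*(s - 3)*(s - 2)*(s + 3)*(s^2 - 6*s + 8) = (s - 4)*(s - 3)*(s - 2)^2*(s + 3)*(s - 4)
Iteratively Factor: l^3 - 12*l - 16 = (l + 2)*(l^2 - 2*l - 8) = (l + 2)^2*(l - 4)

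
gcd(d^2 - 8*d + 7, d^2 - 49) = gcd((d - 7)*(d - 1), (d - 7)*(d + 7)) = d - 7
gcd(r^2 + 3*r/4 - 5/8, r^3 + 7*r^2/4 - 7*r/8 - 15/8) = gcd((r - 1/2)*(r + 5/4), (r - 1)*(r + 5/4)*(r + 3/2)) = r + 5/4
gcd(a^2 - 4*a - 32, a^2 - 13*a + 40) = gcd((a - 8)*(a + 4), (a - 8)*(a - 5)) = a - 8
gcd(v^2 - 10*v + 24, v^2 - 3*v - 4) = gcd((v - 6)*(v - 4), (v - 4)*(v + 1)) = v - 4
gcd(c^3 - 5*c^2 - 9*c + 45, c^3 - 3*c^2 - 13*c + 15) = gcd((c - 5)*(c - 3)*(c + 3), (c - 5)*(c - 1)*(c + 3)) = c^2 - 2*c - 15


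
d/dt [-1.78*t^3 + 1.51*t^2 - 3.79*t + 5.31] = -5.34*t^2 + 3.02*t - 3.79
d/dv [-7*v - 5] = -7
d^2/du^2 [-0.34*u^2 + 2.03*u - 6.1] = -0.680000000000000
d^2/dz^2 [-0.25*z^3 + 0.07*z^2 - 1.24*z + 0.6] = 0.14 - 1.5*z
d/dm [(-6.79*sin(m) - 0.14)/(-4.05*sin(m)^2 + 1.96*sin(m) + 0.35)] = (-1.134*sin(m) + 13.74975*cos(2*m) - 15.85185)*cos(m)/(-4.05*sin(m)^2 + 1.96*sin(m) + 0.35)^2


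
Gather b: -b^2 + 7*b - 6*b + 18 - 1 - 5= -b^2 + b + 12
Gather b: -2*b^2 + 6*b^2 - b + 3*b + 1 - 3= 4*b^2 + 2*b - 2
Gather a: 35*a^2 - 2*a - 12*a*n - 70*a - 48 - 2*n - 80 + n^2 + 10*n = 35*a^2 + a*(-12*n - 72) + n^2 + 8*n - 128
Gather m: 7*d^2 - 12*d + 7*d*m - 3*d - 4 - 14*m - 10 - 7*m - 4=7*d^2 - 15*d + m*(7*d - 21) - 18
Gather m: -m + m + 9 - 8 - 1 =0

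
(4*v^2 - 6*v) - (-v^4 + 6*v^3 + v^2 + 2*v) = v^4 - 6*v^3 + 3*v^2 - 8*v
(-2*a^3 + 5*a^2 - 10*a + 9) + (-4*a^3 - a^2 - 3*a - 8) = -6*a^3 + 4*a^2 - 13*a + 1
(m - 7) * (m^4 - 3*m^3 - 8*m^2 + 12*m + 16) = m^5 - 10*m^4 + 13*m^3 + 68*m^2 - 68*m - 112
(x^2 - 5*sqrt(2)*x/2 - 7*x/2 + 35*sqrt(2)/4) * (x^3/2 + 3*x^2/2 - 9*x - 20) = x^5/2 - 5*sqrt(2)*x^4/4 - x^4/4 - 57*x^3/4 + 5*sqrt(2)*x^3/8 + 23*x^2/2 + 285*sqrt(2)*x^2/8 - 115*sqrt(2)*x/4 + 70*x - 175*sqrt(2)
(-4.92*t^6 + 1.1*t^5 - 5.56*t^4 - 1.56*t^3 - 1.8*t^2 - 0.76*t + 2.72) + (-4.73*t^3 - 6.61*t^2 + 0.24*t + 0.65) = -4.92*t^6 + 1.1*t^5 - 5.56*t^4 - 6.29*t^3 - 8.41*t^2 - 0.52*t + 3.37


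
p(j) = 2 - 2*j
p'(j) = -2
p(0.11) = 1.78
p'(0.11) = -2.00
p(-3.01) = 8.02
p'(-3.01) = -2.00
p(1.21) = -0.42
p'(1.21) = -2.00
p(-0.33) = 2.66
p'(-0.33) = -2.00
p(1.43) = -0.86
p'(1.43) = -2.00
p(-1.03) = 4.06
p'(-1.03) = -2.00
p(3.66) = -5.32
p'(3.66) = -2.00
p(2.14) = -2.28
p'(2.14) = -2.00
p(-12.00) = 26.00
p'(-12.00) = -2.00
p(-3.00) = 8.00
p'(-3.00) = -2.00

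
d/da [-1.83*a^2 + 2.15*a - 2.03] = 2.15 - 3.66*a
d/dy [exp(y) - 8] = exp(y)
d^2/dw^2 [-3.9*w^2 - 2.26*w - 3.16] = -7.80000000000000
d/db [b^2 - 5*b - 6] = 2*b - 5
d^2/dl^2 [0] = 0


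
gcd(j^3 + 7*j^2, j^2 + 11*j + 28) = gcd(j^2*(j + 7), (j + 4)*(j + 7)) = j + 7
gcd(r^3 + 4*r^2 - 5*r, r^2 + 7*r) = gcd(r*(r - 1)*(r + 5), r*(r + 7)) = r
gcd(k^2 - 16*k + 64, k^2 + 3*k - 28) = 1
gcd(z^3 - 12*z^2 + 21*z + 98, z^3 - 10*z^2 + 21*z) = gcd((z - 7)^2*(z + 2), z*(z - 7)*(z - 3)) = z - 7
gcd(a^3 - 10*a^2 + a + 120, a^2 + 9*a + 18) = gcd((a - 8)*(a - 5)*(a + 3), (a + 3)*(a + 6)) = a + 3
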